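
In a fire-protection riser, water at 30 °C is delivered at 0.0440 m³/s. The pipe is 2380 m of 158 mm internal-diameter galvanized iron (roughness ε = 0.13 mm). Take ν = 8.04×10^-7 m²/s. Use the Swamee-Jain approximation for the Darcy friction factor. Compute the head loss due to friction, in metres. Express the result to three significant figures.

V = 4Q/(πD²) = 4·0.0440/(π·0.158²) = 2.244 m/s
Re = VD/ν = 2.244·0.158/8.04×10^-7 = 4.41×10^5 → turbulent
ε/D = 0.13/158 = 8.23×10^-4
Swamee-Jain: f = 0.01963
h_f = f(L/D)V²/(2g) = 0.01963·(2380/0.158)·2.244²/(2·9.81) = 75.91 m

h_f ≈ 75.9 m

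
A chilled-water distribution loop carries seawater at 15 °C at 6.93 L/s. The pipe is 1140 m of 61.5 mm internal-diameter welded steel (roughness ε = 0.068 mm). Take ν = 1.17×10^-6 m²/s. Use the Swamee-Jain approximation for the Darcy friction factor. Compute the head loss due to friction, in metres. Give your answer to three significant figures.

h_f ≈ 115 m

V = 4Q/(πD²) = 4·0.00693/(π·0.0615²) = 2.333 m/s
Re = VD/ν = 2.333·0.0615/1.17×10^-6 = 1.23×10^5 → turbulent
ε/D = 0.068/61.5 = 0.00111
Swamee-Jain: f = 0.02232
h_f = f(L/D)V²/(2g) = 0.02232·(1140/0.0615)·2.333²/(2·9.81) = 114.8 m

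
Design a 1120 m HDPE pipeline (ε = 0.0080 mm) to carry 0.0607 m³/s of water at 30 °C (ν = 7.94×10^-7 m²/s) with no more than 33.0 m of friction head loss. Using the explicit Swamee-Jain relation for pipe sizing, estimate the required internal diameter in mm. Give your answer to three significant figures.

D ≈ 171 mm

Swamee-Jain (Type III): D = 0.66·[ε^1.25·(LQ²/(gh_f))^4.75 + ν·Q^9.4·(L/(gh_f))^5.2]^0.04
LQ²/(gh_f) = 0.01275; L/(gh_f) = 3.460
Term 1 = ε^1.25·(…)^4.75 = 4.26×10^-16; Term 2 = ν·Q^9.4·(…)^5.2 = 1.84×10^-15
D = 0.66·(4.26×10^-16 + 1.84×10^-15)^0.04 = 0.1713 m = 171 mm
Check: V = 2.63 m/s, Re = 5.68×10^5, f = 0.01355, h_f = 31.3 m ≈ 33.0 m ✓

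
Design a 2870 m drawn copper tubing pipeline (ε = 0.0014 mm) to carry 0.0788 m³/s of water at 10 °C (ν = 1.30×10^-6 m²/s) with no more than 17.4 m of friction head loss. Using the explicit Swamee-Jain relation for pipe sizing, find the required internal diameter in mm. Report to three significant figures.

D ≈ 266 mm

Swamee-Jain (Type III): D = 0.66·[ε^1.25·(LQ²/(gh_f))^4.75 + ν·Q^9.4·(L/(gh_f))^5.2]^0.04
LQ²/(gh_f) = 0.1044; L/(gh_f) = 16.81
Term 1 = ε^1.25·(…)^4.75 = 1.05×10^-12; Term 2 = ν·Q^9.4·(…)^5.2 = 1.30×10^-10
D = 0.66·(1.05×10^-12 + 1.30×10^-10)^0.04 = 0.2656 m = 266 mm
Check: V = 1.42 m/s, Re = 2.91×10^5, f = 0.01452, h_f = 16.2 m ≈ 17.4 m ✓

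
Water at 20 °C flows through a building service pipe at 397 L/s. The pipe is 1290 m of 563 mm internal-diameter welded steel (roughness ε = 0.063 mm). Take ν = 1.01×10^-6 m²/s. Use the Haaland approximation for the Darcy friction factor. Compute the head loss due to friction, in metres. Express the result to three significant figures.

h_f ≈ 4.05 m

V = 4Q/(πD²) = 4·0.397/(π·0.563²) = 1.595 m/s
Re = VD/ν = 1.595·0.563/1.01×10^-6 = 8.89×10^5 → turbulent
ε/D = 0.063/563 = 1.12×10^-4
Haaland: f = 0.01362
h_f = f(L/D)V²/(2g) = 0.01362·(1290/0.563)·1.595²/(2·9.81) = 4.046 m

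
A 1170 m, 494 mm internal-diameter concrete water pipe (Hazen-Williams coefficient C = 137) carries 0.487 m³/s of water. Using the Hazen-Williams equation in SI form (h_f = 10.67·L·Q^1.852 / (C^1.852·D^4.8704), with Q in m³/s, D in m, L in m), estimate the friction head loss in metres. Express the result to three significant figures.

h_f ≈ 11.3 m

h_f = 10.67·1170·0.487^1.852 / (137^1.852·0.494^4.8704) = 11.28 m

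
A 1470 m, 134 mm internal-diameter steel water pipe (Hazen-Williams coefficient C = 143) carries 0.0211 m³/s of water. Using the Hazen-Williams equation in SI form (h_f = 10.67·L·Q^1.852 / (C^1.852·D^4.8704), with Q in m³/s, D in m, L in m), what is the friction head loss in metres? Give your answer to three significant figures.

h_f = 10.67·1470·0.0211^1.852 / (143^1.852·0.134^4.8704) = 22.48 m

h_f ≈ 22.5 m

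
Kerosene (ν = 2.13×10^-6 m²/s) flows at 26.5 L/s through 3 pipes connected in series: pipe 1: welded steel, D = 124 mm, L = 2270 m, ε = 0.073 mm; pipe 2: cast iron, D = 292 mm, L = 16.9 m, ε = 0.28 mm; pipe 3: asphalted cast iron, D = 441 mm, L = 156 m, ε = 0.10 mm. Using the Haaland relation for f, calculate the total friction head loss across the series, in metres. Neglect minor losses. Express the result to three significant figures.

Pipe 1: V = 2.194 m/s, Re = 1.28×10^5, ε/D = 5.89×10^-4, f = 0.01988, h_1 = f(L/D)V²/2g = 89.33 m
Pipe 2: V = 0.3957 m/s, Re = 5.42×10^4, ε/D = 9.59×10^-4, f = 0.02336, h_2 = f(L/D)V²/2g = 0.01079 m
Pipe 3: V = 0.1735 m/s, Re = 3.59×10^4, ε/D = 2.27×10^-4, f = 0.02290, h_3 = f(L/D)V²/2g = 0.01243 m
Series → Q common, losses add: H = Σh = 89.35 m

H ≈ 89.4 m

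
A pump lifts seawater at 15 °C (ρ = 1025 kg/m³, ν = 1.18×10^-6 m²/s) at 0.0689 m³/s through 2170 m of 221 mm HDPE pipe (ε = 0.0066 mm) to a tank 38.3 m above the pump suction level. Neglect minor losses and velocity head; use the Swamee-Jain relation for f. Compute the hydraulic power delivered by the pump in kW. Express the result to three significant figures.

P_hyd ≈ 42.7 kW

V = 4Q/(πD²) = 1.796 m/s; Re = 3.36×10^5; ε/D = 2.99×10^-5; f = 0.01444
h_f = f(L/D)V²/2g = 23.31 m
Total head H = z + h_f = 38.3 + 23.31 = 61.61 m
P_hyd = ρgQH = 1025·9.81·0.0689·61.61 = 42.68 kW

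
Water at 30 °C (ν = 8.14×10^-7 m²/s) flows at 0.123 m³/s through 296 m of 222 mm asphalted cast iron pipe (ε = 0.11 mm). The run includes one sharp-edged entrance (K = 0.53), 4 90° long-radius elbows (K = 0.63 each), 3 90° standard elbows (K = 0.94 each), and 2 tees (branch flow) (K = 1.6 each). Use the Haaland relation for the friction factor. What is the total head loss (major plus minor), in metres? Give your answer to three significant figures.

V = 4Q/(πD²) = 3.178 m/s; V²/2g = 0.5147 m
Re = 8.67×10^5, ε/D = 4.95×10^-4 → f = 0.01721 (Haaland)
Major: h_f = f(L/D)·V²/2g = 0.01721·1333·0.5147 = 11.81 m
Minor: ΣK = 9.07; h_m = ΣK·V²/2g = 4.668 m
Total H_L = 11.81 + 4.668 = 16.48 m

H_L ≈ 16.5 m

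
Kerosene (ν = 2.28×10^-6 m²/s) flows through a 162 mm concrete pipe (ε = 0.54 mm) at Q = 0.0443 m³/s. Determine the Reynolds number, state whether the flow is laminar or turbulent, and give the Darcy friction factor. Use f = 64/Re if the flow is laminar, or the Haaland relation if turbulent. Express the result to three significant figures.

V = 4Q/(πD²) = 2.149 m/s
Re = VD/ν = 2.149·0.162/2.28×10^-6 = 1.53×10^5
Re > 4000 → turbulent; ε/D = 0.00333
Haaland: f = 0.02774

Re ≈ 1.53×10^5; turbulent; f ≈ 0.0277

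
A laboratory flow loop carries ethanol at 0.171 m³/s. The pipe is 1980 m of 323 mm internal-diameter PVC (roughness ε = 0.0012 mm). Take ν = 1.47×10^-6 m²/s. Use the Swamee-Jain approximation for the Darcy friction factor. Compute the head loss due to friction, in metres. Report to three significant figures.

V = 4Q/(πD²) = 4·0.171/(π·0.323²) = 2.087 m/s
Re = VD/ν = 2.087·0.323/1.47×10^-6 = 4.59×10^5 → turbulent
ε/D = 0.0012/323 = 3.72×10^-6
Swamee-Jain: f = 0.01335
h_f = f(L/D)V²/(2g) = 0.01335·(1980/0.323)·2.087²/(2·9.81) = 18.17 m

h_f ≈ 18.2 m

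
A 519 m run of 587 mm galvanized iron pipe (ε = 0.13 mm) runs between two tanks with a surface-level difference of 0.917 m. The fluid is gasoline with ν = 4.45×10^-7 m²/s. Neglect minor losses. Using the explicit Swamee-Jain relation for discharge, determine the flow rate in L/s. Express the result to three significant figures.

Swamee-Jain (Type II): Q = -0.965·√(gD⁵h_f/L)·ln[ε/(3.7D) + √(3.17ν²L/(gD³h_f))]
√(gD⁵h_f/L) = √(9.81·0.587⁵·0.917/519) = 0.03476
ε/(3.7D) = 5.99×10^-5; √(3.17ν²L/(gD³h_f)) = 1.34×10^-5
Q = -0.965·0.03476·ln(7.324×10^-5) = 0.3194 m³/s
Check: V = 1.18 m/s, Re = 1.56×10^6, f = 0.01470, h_f = 0.923 m ≈ 0.917 m ✓

Q ≈ 319 L/s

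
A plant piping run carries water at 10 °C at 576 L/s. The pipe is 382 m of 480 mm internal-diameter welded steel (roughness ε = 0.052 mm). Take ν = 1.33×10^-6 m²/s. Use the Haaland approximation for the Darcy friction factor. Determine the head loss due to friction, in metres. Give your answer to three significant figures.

V = 4Q/(πD²) = 4·0.576/(π·0.480²) = 3.183 m/s
Re = VD/ν = 3.183·0.480/1.33×10^-6 = 1.15×10^6 → turbulent
ε/D = 0.052/480 = 1.08×10^-4
Haaland: f = 0.01331
h_f = f(L/D)V²/(2g) = 0.01331·(382/0.480)·3.183²/(2·9.81) = 5.470 m

h_f ≈ 5.47 m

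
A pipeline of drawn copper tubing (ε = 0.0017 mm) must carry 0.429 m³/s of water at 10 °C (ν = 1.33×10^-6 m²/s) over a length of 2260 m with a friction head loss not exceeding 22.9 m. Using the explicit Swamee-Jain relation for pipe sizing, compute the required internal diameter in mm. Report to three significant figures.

Swamee-Jain (Type III): D = 0.66·[ε^1.25·(LQ²/(gh_f))^4.75 + ν·Q^9.4·(L/(gh_f))^5.2]^0.04
LQ²/(gh_f) = 1.851; L/(gh_f) = 10.06
Term 1 = ε^1.25·(…)^4.75 = 1.14×10^-6; Term 2 = ν·Q^9.4·(…)^5.2 = 7.63×10^-5
D = 0.66·(1.14×10^-6 + 7.63×10^-5)^0.04 = 0.4520 m = 452 mm
Check: V = 2.67 m/s, Re = 9.09×10^5, f = 0.01189, h_f = 21.7 m ≈ 22.9 m ✓

D ≈ 452 mm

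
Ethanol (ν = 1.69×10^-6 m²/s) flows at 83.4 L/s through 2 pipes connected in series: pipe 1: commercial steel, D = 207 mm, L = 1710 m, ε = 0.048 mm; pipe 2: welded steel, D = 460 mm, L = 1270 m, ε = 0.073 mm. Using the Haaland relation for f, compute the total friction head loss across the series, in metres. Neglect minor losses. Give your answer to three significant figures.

H ≈ 42.7 m

Pipe 1: V = 2.478 m/s, Re = 3.04×10^5, ε/D = 2.32×10^-4, f = 0.01629, h_1 = f(L/D)V²/2g = 42.12 m
Pipe 2: V = 0.5018 m/s, Re = 1.37×10^5, ε/D = 1.59×10^-4, f = 0.01759, h_2 = f(L/D)V²/2g = 0.6233 m
Series → Q common, losses add: H = Σh = 42.74 m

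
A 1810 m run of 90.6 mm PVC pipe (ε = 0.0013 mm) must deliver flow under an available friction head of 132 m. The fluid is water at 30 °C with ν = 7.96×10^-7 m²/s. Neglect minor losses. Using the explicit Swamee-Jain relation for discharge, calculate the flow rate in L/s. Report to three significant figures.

Swamee-Jain (Type II): Q = -0.965·√(gD⁵h_f/L)·ln[ε/(3.7D) + √(3.17ν²L/(gD³h_f))]
√(gD⁵h_f/L) = √(9.81·0.0906⁵·132/1810) = 0.002090
ε/(3.7D) = 3.88×10^-6; √(3.17ν²L/(gD³h_f)) = 6.14×10^-5
Q = -0.965·0.002090·ln(6.532×10^-5) = 0.01943 m³/s
Check: V = 3.01 m/s, Re = 3.43×10^5, f = 0.01420, h_f = 131 m ≈ 132 m ✓

Q ≈ 19.4 L/s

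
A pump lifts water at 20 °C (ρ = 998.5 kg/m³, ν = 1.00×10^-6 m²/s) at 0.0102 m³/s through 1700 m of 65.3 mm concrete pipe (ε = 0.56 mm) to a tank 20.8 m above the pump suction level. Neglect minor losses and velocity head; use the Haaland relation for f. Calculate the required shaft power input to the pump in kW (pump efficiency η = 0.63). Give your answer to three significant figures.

V = 4Q/(πD²) = 3.046 m/s; Re = 1.99×10^5; ε/D = 0.00858; f = 0.03639
h_f = f(L/D)V²/2g = 447.9 m
Total head H = z + h_f = 20.8 + 447.9 = 468.7 m
P_hyd = ρgQH = 998.5·9.81·0.0102·468.7 = 46.83 kW
P_shaft = P_hyd/η = 46.83/0.63 = 74.33 kW

P_shaft ≈ 74.3 kW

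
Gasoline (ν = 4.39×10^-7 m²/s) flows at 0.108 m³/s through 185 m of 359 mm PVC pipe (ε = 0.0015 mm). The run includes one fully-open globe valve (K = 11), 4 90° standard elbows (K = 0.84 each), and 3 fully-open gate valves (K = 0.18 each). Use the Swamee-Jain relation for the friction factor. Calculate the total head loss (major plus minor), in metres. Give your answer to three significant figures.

H_L ≈ 1.22 m

V = 4Q/(πD²) = 1.067 m/s; V²/2g = 0.05802 m
Re = 8.73×10^5, ε/D = 4.18×10^-6 → f = 0.01197 (Swamee-Jain)
Major: h_f = f(L/D)·V²/2g = 0.01197·515.3·0.05802 = 0.3580 m
Minor: ΣK = 14.9; h_m = ΣK·V²/2g = 0.8645 m
Total H_L = 0.3580 + 0.8645 = 1.223 m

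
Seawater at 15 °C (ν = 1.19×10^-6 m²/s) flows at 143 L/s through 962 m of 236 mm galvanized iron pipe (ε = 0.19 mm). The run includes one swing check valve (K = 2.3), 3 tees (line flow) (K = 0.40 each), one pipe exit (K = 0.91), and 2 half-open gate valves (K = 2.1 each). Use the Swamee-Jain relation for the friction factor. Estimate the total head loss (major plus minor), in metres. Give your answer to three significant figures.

V = 4Q/(πD²) = 3.269 m/s; V²/2g = 0.5447 m
Re = 6.48×10^5, ε/D = 8.05×10^-4 → f = 0.01929 (Swamee-Jain)
Major: h_f = f(L/D)·V²/2g = 0.01929·4076·0.5447 = 42.84 m
Minor: ΣK = 8.61; h_m = ΣK·V²/2g = 4.690 m
Total H_L = 42.84 + 4.690 = 47.53 m

H_L ≈ 47.5 m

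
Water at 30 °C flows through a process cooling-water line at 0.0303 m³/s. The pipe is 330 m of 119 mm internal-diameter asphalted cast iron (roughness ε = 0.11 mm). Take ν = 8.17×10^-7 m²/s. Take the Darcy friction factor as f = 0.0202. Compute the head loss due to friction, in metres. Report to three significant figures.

h_f ≈ 21.2 m

V = 4Q/(πD²) = 4·0.0303/(π·0.119²) = 2.724 m/s
h_f = f(L/D)V²/(2g) = 0.02020·(330/0.119)·2.724²/(2·9.81) = 21.19 m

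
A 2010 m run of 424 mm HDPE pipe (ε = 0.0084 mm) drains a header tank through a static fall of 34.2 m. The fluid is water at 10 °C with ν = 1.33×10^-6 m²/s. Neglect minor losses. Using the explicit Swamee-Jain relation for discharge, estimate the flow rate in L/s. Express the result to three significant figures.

Q ≈ 487 L/s

Swamee-Jain (Type II): Q = -0.965·√(gD⁵h_f/L)·ln[ε/(3.7D) + √(3.17ν²L/(gD³h_f))]
√(gD⁵h_f/L) = √(9.81·0.424⁵·34.2/2010) = 0.04783
ε/(3.7D) = 5.35×10^-6; √(3.17ν²L/(gD³h_f)) = 2.10×10^-5
Q = -0.965·0.04783·ln(2.635×10^-5) = 0.4866 m³/s
Check: V = 3.45 m/s, Re = 1.10×10^6, f = 0.01192, h_f = 34.2 m ≈ 34.2 m ✓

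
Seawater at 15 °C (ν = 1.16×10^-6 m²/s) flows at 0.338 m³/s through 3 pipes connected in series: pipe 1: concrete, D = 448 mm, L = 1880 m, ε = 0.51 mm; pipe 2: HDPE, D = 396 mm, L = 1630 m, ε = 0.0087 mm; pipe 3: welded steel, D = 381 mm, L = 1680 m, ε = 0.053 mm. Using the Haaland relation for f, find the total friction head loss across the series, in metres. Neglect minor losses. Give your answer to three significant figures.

Pipe 1: V = 2.144 m/s, Re = 8.28×10^5, ε/D = 0.00114, f = 0.02060, h_1 = f(L/D)V²/2g = 20.26 m
Pipe 2: V = 2.744 m/s, Re = 9.37×10^5, ε/D = 2.20×10^-5, f = 0.01211, h_2 = f(L/D)V²/2g = 19.13 m
Pipe 3: V = 2.965 m/s, Re = 9.74×10^5, ε/D = 1.39×10^-4, f = 0.01389, h_3 = f(L/D)V²/2g = 27.44 m
Series → Q common, losses add: H = Σh = 66.84 m

H ≈ 66.8 m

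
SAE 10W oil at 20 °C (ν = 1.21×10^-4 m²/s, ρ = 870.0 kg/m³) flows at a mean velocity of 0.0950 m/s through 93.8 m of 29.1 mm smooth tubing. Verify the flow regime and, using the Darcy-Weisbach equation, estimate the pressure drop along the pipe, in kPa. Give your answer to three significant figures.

Δp ≈ 35.4 kPa

Re = VD/ν = 0.0950·0.02910/1.21×10^-4 = 22.8 → laminar (Re < 2300)
f = 64/Re = 2.801
h_f = f(L/D)V²/(2g) = 2.801·(93.8/0.02910)·0.0950²/(2·9.81) = 4.153 m
Δp = ρg·h_f = 870.0·9.81·4.153 = 35.45 kPa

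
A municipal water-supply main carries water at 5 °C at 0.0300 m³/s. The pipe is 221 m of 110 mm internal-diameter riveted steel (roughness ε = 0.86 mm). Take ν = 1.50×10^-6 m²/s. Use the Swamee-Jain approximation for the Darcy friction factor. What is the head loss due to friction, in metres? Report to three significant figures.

V = 4Q/(πD²) = 4·0.0300/(π·0.110²) = 3.157 m/s
Re = VD/ν = 3.157·0.110/1.50×10^-6 = 2.31×10^5 → turbulent
ε/D = 0.86/110 = 0.00782
Swamee-Jain: f = 0.03539
h_f = f(L/D)V²/(2g) = 0.03539·(221/0.110)·3.157²/(2·9.81) = 36.11 m

h_f ≈ 36.1 m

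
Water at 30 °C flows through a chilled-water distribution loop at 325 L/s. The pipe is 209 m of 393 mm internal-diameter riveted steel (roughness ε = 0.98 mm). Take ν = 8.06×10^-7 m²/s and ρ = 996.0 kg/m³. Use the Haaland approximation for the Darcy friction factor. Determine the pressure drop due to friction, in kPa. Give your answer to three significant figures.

V = 4Q/(πD²) = 4·0.325/(π·0.393²) = 2.679 m/s
Re = VD/ν = 2.679·0.393/8.06×10^-7 = 1.31×10^6 → turbulent
ε/D = 0.98/393 = 0.00249
Haaland: f = 0.02501
h_f = f(L/D)V²/(2g) = 0.02501·(209/0.393)·2.679²/(2·9.81) = 4.867 m
Δp = ρg·h_f = 996.0·9.81·4.867 = 47.55 kPa

Δp ≈ 47.6 kPa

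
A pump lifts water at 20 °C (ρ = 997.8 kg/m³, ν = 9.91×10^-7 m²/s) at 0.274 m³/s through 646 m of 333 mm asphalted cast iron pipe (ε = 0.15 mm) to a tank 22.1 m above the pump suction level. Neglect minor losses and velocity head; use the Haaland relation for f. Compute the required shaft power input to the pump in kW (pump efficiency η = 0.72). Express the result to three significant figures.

P_shaft ≈ 144 kW

V = 4Q/(πD²) = 3.146 m/s; Re = 1.06×10^6; ε/D = 4.50×10^-4; f = 0.01680
h_f = f(L/D)V²/2g = 16.44 m
Total head H = z + h_f = 22.1 + 16.44 = 38.54 m
P_hyd = ρgQH = 997.8·9.81·0.274·38.54 = 103.4 kW
P_shaft = P_hyd/η = 103.4/0.72 = 143.6 kW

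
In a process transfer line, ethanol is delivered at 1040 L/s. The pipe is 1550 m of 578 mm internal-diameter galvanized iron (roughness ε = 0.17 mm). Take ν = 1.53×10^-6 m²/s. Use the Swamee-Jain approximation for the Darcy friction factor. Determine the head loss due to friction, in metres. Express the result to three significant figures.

h_f ≈ 33.2 m

V = 4Q/(πD²) = 4·1.04/(π·0.578²) = 3.964 m/s
Re = VD/ν = 3.964·0.578/1.53×10^-6 = 1.50×10^6 → turbulent
ε/D = 0.17/578 = 2.94×10^-4
Swamee-Jain: f = 0.01547
h_f = f(L/D)V²/(2g) = 0.01547·(1550/0.578)·3.964²/(2·9.81) = 33.21 m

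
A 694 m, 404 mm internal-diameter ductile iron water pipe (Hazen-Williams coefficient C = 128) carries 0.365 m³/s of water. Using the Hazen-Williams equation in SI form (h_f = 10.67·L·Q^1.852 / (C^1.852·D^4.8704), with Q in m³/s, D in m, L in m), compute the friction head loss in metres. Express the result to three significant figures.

h_f ≈ 11.8 m

h_f = 10.67·694·0.365^1.852 / (128^1.852·0.404^4.8704) = 11.84 m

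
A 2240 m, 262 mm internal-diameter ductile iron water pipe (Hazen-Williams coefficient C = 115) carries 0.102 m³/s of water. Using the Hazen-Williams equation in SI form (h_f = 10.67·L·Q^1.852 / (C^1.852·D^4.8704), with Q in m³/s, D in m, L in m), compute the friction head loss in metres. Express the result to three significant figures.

h_f ≈ 36.2 m

h_f = 10.67·2240·0.102^1.852 / (115^1.852·0.262^4.8704) = 36.23 m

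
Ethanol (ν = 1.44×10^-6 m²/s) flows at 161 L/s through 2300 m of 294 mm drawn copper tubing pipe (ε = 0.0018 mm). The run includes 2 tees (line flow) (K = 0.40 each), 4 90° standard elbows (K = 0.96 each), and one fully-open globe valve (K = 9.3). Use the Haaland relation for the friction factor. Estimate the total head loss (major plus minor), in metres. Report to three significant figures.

H_L ≈ 33.6 m

V = 4Q/(πD²) = 2.372 m/s; V²/2g = 0.2867 m
Re = 4.84×10^5, ε/D = 6.12×10^-6 → f = 0.01320 (Haaland)
Major: h_f = f(L/D)·V²/2g = 0.01320·7823·0.2867 = 29.61 m
Minor: ΣK = 13.9; h_m = ΣK·V²/2g = 3.996 m
Total H_L = 29.61 + 3.996 = 33.61 m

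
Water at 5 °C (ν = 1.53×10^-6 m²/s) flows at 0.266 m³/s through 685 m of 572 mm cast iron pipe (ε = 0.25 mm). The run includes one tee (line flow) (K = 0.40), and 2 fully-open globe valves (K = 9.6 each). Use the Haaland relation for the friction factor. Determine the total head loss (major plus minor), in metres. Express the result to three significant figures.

H_L ≈ 2.21 m

V = 4Q/(πD²) = 1.035 m/s; V²/2g = 0.05461 m
Re = 3.87×10^5, ε/D = 4.37×10^-4 → f = 0.01741 (Haaland)
Major: h_f = f(L/D)·V²/2g = 0.01741·1198·0.05461 = 1.138 m
Minor: ΣK = 19.6; h_m = ΣK·V²/2g = 1.070 m
Total H_L = 1.138 + 1.070 = 2.209 m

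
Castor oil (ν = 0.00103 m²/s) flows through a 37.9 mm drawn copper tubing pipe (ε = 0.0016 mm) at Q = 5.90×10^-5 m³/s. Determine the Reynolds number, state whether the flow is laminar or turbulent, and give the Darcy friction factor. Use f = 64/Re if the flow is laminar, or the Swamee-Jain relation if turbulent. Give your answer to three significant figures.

Re ≈ 1.92; laminar; f = 64/Re ≈ 33.3

V = 4Q/(πD²) = 0.05230 m/s
Re = VD/ν = 0.05230·0.0379/0.00103 = 1.92
Re < 2300 → laminar → f = 64/Re = 33.26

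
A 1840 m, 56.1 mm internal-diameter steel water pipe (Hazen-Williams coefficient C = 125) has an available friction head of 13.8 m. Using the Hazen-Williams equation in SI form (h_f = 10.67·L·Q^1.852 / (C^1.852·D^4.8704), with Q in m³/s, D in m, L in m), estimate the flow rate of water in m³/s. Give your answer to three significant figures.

Q ≈ 0.00127 m³/s

Rearranging: Q = [h_f·C^1.852·D^4.8704 / (10.67·L)]^(1/1.852)
Q = [13.8·125^1.852·0.0561^4.8704 / (10.67·1840)]^0.540 = 0.001272 m³/s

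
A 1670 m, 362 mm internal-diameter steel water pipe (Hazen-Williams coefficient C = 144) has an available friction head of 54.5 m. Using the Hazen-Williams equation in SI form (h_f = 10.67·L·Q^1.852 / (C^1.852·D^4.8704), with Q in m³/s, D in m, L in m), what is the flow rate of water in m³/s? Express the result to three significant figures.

Rearranging: Q = [h_f·C^1.852·D^4.8704 / (10.67·L)]^(1/1.852)
Q = [54.5·144^1.852·0.362^4.8704 / (10.67·1670)]^0.540 = 0.4367 m³/s

Q ≈ 0.437 m³/s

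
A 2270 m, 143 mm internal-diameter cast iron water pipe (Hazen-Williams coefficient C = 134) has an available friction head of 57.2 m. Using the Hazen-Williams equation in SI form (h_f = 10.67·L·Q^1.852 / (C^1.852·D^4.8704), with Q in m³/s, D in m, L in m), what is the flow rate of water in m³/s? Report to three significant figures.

Q ≈ 0.0307 m³/s

Rearranging: Q = [h_f·C^1.852·D^4.8704 / (10.67·L)]^(1/1.852)
Q = [57.2·134^1.852·0.143^4.8704 / (10.67·2270)]^0.540 = 0.03072 m³/s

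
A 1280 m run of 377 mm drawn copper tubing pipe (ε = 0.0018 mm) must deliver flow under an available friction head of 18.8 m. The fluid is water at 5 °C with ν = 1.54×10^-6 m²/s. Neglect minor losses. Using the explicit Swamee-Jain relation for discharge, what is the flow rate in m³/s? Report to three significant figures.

Swamee-Jain (Type II): Q = -0.965·√(gD⁵h_f/L)·ln[ε/(3.7D) + √(3.17ν²L/(gD³h_f))]
√(gD⁵h_f/L) = √(9.81·0.377⁵·18.8/1280) = 0.03313
ε/(3.7D) = 1.29×10^-6; √(3.17ν²L/(gD³h_f)) = 3.12×10^-5
Q = -0.965·0.03313·ln(3.250×10^-5) = 0.3304 m³/s
Check: V = 2.96 m/s, Re = 7.24×10^5, f = 0.01236, h_f = 18.7 m ≈ 18.8 m ✓

Q ≈ 0.330 m³/s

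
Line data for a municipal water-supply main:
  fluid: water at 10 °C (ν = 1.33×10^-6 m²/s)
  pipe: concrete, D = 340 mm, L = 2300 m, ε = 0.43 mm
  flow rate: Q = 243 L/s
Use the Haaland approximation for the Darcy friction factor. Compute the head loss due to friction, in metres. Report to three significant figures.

V = 4Q/(πD²) = 4·0.243/(π·0.340²) = 2.676 m/s
Re = VD/ν = 2.676·0.340/1.33×10^-6 = 6.84×10^5 → turbulent
ε/D = 0.43/340 = 0.00126
Haaland: f = 0.02118
h_f = f(L/D)V²/(2g) = 0.02118·(2300/0.340)·2.676²/(2·9.81) = 52.30 m

h_f ≈ 52.3 m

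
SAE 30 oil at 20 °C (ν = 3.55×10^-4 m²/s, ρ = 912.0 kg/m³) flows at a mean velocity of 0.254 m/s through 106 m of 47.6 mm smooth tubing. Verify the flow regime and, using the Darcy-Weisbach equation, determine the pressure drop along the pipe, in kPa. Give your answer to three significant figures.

Re = VD/ν = 0.254·0.04760/3.55×10^-4 = 34.1 → laminar (Re < 2300)
f = 64/Re = 1.879
h_f = f(L/D)V²/(2g) = 1.879·(106/0.04760)·0.254²/(2·9.81) = 13.76 m
Δp = ρg·h_f = 912.0·9.81·13.76 = 123.1 kPa

Δp ≈ 123 kPa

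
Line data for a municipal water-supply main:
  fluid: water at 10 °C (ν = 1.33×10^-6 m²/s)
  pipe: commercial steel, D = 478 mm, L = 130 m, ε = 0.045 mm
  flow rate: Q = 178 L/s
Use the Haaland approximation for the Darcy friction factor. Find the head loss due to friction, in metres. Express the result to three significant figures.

V = 4Q/(πD²) = 4·0.178/(π·0.478²) = 0.9919 m/s
Re = VD/ν = 0.9919·0.478/1.33×10^-6 = 3.56×10^5 → turbulent
ε/D = 0.045/478 = 9.41×10^-5
Haaland: f = 0.01482
h_f = f(L/D)V²/(2g) = 0.01482·(130/0.478)·0.9919²/(2·9.81) = 0.2021 m

h_f ≈ 0.202 m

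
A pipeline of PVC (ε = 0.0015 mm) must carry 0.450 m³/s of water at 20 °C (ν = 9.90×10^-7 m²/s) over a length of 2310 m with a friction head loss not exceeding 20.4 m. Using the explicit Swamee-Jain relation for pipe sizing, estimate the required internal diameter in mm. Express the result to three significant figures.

Swamee-Jain (Type III): D = 0.66·[ε^1.25·(LQ²/(gh_f))^4.75 + ν·Q^9.4·(L/(gh_f))^5.2]^0.04
LQ²/(gh_f) = 2.337; L/(gh_f) = 11.54
Term 1 = ε^1.25·(…)^4.75 = 2.96×10^-6; Term 2 = ν·Q^9.4·(…)^5.2 = 1.82×10^-4
D = 0.66·(2.96×10^-6 + 1.82×10^-4)^0.04 = 0.4680 m = 468 mm
Check: V = 2.62 m/s, Re = 1.24×10^6, f = 0.01130, h_f = 19.5 m ≈ 20.4 m ✓

D ≈ 468 mm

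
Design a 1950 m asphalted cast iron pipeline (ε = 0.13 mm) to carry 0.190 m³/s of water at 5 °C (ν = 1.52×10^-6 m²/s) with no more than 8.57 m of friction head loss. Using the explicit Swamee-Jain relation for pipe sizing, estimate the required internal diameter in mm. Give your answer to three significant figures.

Swamee-Jain (Type III): D = 0.66·[ε^1.25·(LQ²/(gh_f))^4.75 + ν·Q^9.4·(L/(gh_f))^5.2]^0.04
LQ²/(gh_f) = 0.8373; L/(gh_f) = 23.19
Term 1 = ε^1.25·(…)^4.75 = 5.97×10^-6; Term 2 = ν·Q^9.4·(…)^5.2 = 3.18×10^-6
D = 0.66·(5.97×10^-6 + 3.18×10^-6)^0.04 = 0.4150 m = 415 mm
Check: V = 1.40 m/s, Re = 3.84×10^5, f = 0.01680, h_f = 7.94 m ≈ 8.57 m ✓

D ≈ 415 mm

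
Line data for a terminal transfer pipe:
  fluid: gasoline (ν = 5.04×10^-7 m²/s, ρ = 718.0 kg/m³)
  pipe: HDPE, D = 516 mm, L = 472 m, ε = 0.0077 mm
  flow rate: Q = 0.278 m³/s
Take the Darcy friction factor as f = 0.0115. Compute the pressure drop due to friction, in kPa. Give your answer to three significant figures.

V = 4Q/(πD²) = 4·0.278/(π·0.516²) = 1.329 m/s
h_f = f(L/D)V²/(2g) = 0.01150·(472/0.516)·1.329²/(2·9.81) = 0.9476 m
Δp = ρg·h_f = 718.0·9.81·0.9476 = 6.674 kPa

Δp ≈ 6.67 kPa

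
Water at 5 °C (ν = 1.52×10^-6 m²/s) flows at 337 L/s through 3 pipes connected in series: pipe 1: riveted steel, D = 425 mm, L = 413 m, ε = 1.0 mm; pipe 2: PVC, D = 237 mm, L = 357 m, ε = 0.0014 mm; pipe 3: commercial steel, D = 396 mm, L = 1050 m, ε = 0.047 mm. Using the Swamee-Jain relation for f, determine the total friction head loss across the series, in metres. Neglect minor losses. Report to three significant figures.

H ≈ 72.5 m

Pipe 1: V = 2.376 m/s, Re = 6.64×10^5, ε/D = 0.00235, f = 0.02481, h_1 = f(L/D)V²/2g = 6.933 m
Pipe 2: V = 7.639 m/s, Re = 1.19×10^6, ε/D = 5.91×10^-6, f = 0.01144, h_2 = f(L/D)V²/2g = 51.24 m
Pipe 3: V = 2.736 m/s, Re = 7.13×10^5, ε/D = 1.19×10^-4, f = 0.01417, h_3 = f(L/D)V²/2g = 14.34 m
Series → Q common, losses add: H = Σh = 72.51 m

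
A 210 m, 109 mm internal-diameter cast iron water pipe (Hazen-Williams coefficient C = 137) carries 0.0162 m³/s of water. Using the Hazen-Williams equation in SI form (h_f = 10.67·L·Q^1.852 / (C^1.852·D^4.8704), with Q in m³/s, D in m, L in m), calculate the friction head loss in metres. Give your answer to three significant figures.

h_f ≈ 5.83 m

h_f = 10.67·210·0.0162^1.852 / (137^1.852·0.109^4.8704) = 5.825 m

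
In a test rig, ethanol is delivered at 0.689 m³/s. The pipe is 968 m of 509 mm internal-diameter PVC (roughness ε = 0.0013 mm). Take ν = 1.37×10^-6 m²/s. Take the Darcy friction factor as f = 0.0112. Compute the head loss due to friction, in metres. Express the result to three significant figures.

V = 4Q/(πD²) = 4·0.689/(π·0.509²) = 3.386 m/s
h_f = f(L/D)V²/(2g) = 0.01120·(968/0.509)·3.386²/(2·9.81) = 12.45 m

h_f ≈ 12.4 m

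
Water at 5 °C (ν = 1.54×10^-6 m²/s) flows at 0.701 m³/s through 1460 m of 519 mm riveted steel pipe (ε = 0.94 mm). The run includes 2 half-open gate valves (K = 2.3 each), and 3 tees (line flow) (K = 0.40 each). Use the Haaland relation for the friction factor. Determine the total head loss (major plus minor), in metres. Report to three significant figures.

V = 4Q/(πD²) = 3.314 m/s; V²/2g = 0.5596 m
Re = 1.12×10^6, ε/D = 0.00181 → f = 0.02302 (Haaland)
Major: h_f = f(L/D)·V²/2g = 0.02302·2813·0.5596 = 36.23 m
Minor: ΣK = 5.80; h_m = ΣK·V²/2g = 3.246 m
Total H_L = 36.23 + 3.246 = 39.48 m

H_L ≈ 39.5 m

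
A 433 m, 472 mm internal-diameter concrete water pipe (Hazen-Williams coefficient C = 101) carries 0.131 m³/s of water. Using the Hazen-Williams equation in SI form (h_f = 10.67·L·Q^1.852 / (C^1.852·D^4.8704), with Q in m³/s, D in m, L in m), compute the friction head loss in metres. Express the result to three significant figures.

h_f ≈ 0.805 m

h_f = 10.67·433·0.131^1.852 / (101^1.852·0.472^4.8704) = 0.8051 m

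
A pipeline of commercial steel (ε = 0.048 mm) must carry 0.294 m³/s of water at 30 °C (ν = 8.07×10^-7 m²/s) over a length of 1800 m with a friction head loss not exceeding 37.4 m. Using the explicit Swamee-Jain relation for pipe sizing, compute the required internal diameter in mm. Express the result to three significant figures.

D ≈ 346 mm

Swamee-Jain (Type III): D = 0.66·[ε^1.25·(LQ²/(gh_f))^4.75 + ν·Q^9.4·(L/(gh_f))^5.2]^0.04
LQ²/(gh_f) = 0.4241; L/(gh_f) = 4.906
Term 1 = ε^1.25·(…)^4.75 = 6.79×10^-8; Term 2 = ν·Q^9.4·(…)^5.2 = 3.17×10^-8
D = 0.66·(6.79×10^-8 + 3.17×10^-8)^0.04 = 0.3463 m = 346 mm
Check: V = 3.12 m/s, Re = 1.34×10^6, f = 0.01378, h_f = 35.6 m ≈ 37.4 m ✓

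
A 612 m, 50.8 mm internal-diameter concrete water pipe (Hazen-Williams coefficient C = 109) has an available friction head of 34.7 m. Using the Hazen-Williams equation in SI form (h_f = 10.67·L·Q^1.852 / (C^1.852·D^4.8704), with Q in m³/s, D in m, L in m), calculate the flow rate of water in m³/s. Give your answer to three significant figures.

Rearranging: Q = [h_f·C^1.852·D^4.8704 / (10.67·L)]^(1/1.852)
Q = [34.7·109^1.852·0.0508^4.8704 / (10.67·612)]^0.540 = 0.002546 m³/s

Q ≈ 0.00255 m³/s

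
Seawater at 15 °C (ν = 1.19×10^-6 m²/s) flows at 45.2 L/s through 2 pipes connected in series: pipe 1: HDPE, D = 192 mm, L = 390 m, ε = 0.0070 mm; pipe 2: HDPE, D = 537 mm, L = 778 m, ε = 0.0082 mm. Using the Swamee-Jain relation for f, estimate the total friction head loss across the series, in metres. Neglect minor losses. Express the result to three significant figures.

H ≈ 3.90 m

Pipe 1: V = 1.561 m/s, Re = 2.52×10^5, ε/D = 3.65×10^-5, f = 0.01523, h_1 = f(L/D)V²/2g = 3.844 m
Pipe 2: V = 0.1996 m/s, Re = 9.01×10^4, ε/D = 1.53×10^-5, f = 0.01835, h_2 = f(L/D)V²/2g = 0.05396 m
Series → Q common, losses add: H = Σh = 3.898 m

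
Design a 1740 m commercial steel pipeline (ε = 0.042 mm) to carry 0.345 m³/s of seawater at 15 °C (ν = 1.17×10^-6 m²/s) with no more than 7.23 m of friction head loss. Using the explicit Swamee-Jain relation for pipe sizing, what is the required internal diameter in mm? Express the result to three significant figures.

Swamee-Jain (Type III): D = 0.66·[ε^1.25·(LQ²/(gh_f))^4.75 + ν·Q^9.4·(L/(gh_f))^5.2]^0.04
LQ²/(gh_f) = 2.920; L/(gh_f) = 24.53
Term 1 = ε^1.25·(…)^4.75 = 5.49×10^-4; Term 2 = ν·Q^9.4·(…)^5.2 = 8.92×10^-4
D = 0.66·(5.49×10^-4 + 8.92×10^-4)^0.04 = 0.5080 m = 508 mm
Check: V = 1.70 m/s, Re = 7.39×10^5, f = 0.01364, h_f = 6.90 m ≈ 7.23 m ✓

D ≈ 508 mm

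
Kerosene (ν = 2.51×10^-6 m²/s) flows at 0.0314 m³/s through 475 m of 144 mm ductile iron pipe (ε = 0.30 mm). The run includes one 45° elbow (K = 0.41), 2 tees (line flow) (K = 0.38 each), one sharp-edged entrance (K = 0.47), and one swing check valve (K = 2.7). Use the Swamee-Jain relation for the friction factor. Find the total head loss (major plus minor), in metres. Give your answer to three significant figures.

H_L ≈ 16.7 m

V = 4Q/(πD²) = 1.928 m/s; V²/2g = 0.1895 m
Re = 1.11×10^5, ε/D = 0.00208 → f = 0.02540 (Swamee-Jain)
Major: h_f = f(L/D)·V²/2g = 0.02540·3299·0.1895 = 15.87 m
Minor: ΣK = 4.34; h_m = ΣK·V²/2g = 0.8223 m
Total H_L = 15.87 + 0.8223 = 16.70 m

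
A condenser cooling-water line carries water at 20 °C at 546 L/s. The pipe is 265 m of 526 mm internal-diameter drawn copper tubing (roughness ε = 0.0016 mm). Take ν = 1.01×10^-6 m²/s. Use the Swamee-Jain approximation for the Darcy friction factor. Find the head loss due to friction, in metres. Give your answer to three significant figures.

h_f ≈ 1.81 m

V = 4Q/(πD²) = 4·0.546/(π·0.526²) = 2.513 m/s
Re = VD/ν = 2.513·0.526/1.01×10^-6 = 1.31×10^6 → turbulent
ε/D = 0.0016/526 = 3.04×10^-6
Swamee-Jain: f = 0.01119
h_f = f(L/D)V²/(2g) = 0.01119·(265/0.526)·2.513²/(2·9.81) = 1.814 m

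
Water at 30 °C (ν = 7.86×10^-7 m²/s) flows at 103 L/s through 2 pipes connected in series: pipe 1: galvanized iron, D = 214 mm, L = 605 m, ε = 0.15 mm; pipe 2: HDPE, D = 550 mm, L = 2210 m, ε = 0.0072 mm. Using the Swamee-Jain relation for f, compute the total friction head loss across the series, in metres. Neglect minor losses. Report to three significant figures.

H ≈ 22.6 m

Pipe 1: V = 2.864 m/s, Re = 7.80×10^5, ε/D = 7.01×10^-4, f = 0.01865, h_1 = f(L/D)V²/2g = 22.03 m
Pipe 2: V = 0.4335 m/s, Re = 3.03×10^5, ε/D = 1.31×10^-5, f = 0.01450, h_2 = f(L/D)V²/2g = 0.5581 m
Series → Q common, losses add: H = Σh = 22.59 m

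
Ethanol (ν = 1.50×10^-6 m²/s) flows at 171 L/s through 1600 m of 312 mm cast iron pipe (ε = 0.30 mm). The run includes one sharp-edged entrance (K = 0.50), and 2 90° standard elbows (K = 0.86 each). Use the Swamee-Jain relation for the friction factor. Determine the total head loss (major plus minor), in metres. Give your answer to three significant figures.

H_L ≈ 27.0 m

V = 4Q/(πD²) = 2.237 m/s; V²/2g = 0.2550 m
Re = 4.65×10^5, ε/D = 9.62×10^-4 → f = 0.02023 (Swamee-Jain)
Major: h_f = f(L/D)·V²/2g = 0.02023·5128·0.2550 = 26.46 m
Minor: ΣK = 2.22; h_m = ΣK·V²/2g = 0.5660 m
Total H_L = 26.46 + 0.5660 = 27.02 m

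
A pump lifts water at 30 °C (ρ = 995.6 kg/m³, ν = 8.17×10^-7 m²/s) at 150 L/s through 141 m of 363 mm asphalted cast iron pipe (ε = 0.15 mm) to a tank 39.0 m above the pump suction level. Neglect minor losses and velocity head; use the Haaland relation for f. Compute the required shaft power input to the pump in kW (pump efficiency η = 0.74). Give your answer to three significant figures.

V = 4Q/(πD²) = 1.449 m/s; Re = 6.44×10^5; ε/D = 4.13×10^-4; f = 0.01680
h_f = f(L/D)V²/2g = 0.6988 m
Total head H = z + h_f = 39.0 + 0.6988 = 39.70 m
P_hyd = ρgQH = 995.6·9.81·0.150·39.70 = 58.16 kW
P_shaft = P_hyd/η = 58.16/0.74 = 78.59 kW

P_shaft ≈ 78.6 kW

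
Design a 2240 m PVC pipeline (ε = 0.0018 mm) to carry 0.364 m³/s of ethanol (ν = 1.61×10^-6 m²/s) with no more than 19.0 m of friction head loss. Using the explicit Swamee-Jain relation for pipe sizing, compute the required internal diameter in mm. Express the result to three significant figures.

Swamee-Jain (Type III): D = 0.66·[ε^1.25·(LQ²/(gh_f))^4.75 + ν·Q^9.4·(L/(gh_f))^5.2]^0.04
LQ²/(gh_f) = 1.592; L/(gh_f) = 12.02
Term 1 = ε^1.25·(…)^4.75 = 6.01×10^-7; Term 2 = ν·Q^9.4·(…)^5.2 = 4.97×10^-5
D = 0.66·(6.01×10^-7 + 4.97×10^-5)^0.04 = 0.4442 m = 444 mm
Check: V = 2.35 m/s, Re = 6.48×10^5, f = 0.01258, h_f = 17.8 m ≈ 19.0 m ✓

D ≈ 444 mm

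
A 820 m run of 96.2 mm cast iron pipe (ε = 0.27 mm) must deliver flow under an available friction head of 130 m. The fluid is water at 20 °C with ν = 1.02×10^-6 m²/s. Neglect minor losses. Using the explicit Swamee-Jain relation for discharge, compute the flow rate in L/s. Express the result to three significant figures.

Q ≈ 24.6 L/s

Swamee-Jain (Type II): Q = -0.965·√(gD⁵h_f/L)·ln[ε/(3.7D) + √(3.17ν²L/(gD³h_f))]
√(gD⁵h_f/L) = √(9.81·0.0962⁵·130/820) = 0.003580
ε/(3.7D) = 7.59×10^-4; √(3.17ν²L/(gD³h_f)) = 4.88×10^-5
Q = -0.965·0.003580·ln(8.074×10^-4) = 0.02460 m³/s
Check: V = 3.38 m/s, Re = 3.19×10^5, f = 0.02627, h_f = 131 m ≈ 130 m ✓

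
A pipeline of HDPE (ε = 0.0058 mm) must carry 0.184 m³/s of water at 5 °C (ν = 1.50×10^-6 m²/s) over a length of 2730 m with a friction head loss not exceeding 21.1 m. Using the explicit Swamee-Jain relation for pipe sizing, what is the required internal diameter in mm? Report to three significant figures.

D ≈ 350 mm

Swamee-Jain (Type III): D = 0.66·[ε^1.25·(LQ²/(gh_f))^4.75 + ν·Q^9.4·(L/(gh_f))^5.2]^0.04
LQ²/(gh_f) = 0.4465; L/(gh_f) = 13.19
Term 1 = ε^1.25·(…)^4.75 = 6.18×10^-9; Term 2 = ν·Q^9.4·(…)^5.2 = 1.23×10^-7
D = 0.66·(6.18×10^-9 + 1.23×10^-7)^0.04 = 0.3500 m = 350 mm
Check: V = 1.91 m/s, Re = 4.46×10^5, f = 0.01361, h_f = 19.8 m ≈ 21.1 m ✓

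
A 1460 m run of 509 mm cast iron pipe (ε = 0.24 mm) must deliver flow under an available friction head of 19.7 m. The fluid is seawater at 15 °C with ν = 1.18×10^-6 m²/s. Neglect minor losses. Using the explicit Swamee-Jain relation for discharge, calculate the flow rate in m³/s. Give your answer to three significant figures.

Swamee-Jain (Type II): Q = -0.965·√(gD⁵h_f/L)·ln[ε/(3.7D) + √(3.17ν²L/(gD³h_f))]
√(gD⁵h_f/L) = √(9.81·0.509⁵·19.7/1460) = 0.06725
ε/(3.7D) = 1.27×10^-4; √(3.17ν²L/(gD³h_f)) = 1.59×10^-5
Q = -0.965·0.06725·ln(1.433×10^-4) = 0.5743 m³/s
Check: V = 2.82 m/s, Re = 1.22×10^6, f = 0.01701, h_f = 19.8 m ≈ 19.7 m ✓

Q ≈ 0.574 m³/s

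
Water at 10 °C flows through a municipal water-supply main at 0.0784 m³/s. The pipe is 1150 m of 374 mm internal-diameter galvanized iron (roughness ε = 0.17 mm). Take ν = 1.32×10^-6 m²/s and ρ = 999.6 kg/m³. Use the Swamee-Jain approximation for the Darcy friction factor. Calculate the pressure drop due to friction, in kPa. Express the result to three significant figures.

Δp ≈ 14.6 kPa

V = 4Q/(πD²) = 4·0.0784/(π·0.374²) = 0.7136 m/s
Re = VD/ν = 0.7136·0.374/1.32×10^-6 = 2.02×10^5 → turbulent
ε/D = 0.17/374 = 4.55×10^-4
Swamee-Jain: f = 0.01867
h_f = f(L/D)V²/(2g) = 0.01867·(1150/0.374)·0.7136²/(2·9.81) = 1.490 m
Δp = ρg·h_f = 999.6·9.81·1.490 = 14.61 kPa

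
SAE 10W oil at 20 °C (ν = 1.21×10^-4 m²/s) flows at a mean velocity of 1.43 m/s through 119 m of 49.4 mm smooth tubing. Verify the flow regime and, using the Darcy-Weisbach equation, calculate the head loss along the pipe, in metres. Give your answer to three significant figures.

h_f ≈ 27.5 m

Re = VD/ν = 1.43·0.04940/1.21×10^-4 = 584 → laminar (Re < 2300)
f = 64/Re = 0.1096
h_f = f(L/D)V²/(2g) = 0.1096·(119/0.04940)·1.43²/(2·9.81) = 27.52 m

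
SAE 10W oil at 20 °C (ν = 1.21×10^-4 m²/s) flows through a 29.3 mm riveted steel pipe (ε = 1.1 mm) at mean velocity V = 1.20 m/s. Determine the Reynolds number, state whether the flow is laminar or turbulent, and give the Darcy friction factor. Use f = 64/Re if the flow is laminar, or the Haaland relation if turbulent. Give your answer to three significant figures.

Re = VD/ν = 1.200·0.0293/1.21×10^-4 = 291
Re < 2300 → laminar → f = 64/Re = 0.2203

Re ≈ 291; laminar; f = 64/Re ≈ 0.220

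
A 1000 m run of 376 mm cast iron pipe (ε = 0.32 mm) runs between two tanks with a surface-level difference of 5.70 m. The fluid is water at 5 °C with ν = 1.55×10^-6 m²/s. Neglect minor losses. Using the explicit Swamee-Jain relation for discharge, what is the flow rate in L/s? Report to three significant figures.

Q ≈ 162 L/s

Swamee-Jain (Type II): Q = -0.965·√(gD⁵h_f/L)·ln[ε/(3.7D) + √(3.17ν²L/(gD³h_f))]
√(gD⁵h_f/L) = √(9.81·0.376⁵·5.70/1000) = 0.02050
ε/(3.7D) = 2.30×10^-4; √(3.17ν²L/(gD³h_f)) = 5.06×10^-5
Q = -0.965·0.02050·ln(2.806×10^-4) = 0.1618 m³/s
Check: V = 1.46 m/s, Re = 3.53×10^5, f = 0.01995, h_f = 5.74 m ≈ 5.70 m ✓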